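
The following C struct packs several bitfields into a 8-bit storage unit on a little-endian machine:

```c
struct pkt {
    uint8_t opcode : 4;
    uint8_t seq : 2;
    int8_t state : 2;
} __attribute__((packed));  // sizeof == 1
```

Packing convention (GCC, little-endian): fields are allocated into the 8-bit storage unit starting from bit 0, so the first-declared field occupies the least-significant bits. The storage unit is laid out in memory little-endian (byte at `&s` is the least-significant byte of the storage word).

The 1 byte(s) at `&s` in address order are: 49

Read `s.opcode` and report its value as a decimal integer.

[0]=0x49 (little-endian) → word 0x49
opcode [0+:4] = (word>>0) & 0xf = 9  ←
seq [4+:2] = (word>>4) & 0x3 = 0
state [6+:2] = (word>>6) & 0x3 = 1

9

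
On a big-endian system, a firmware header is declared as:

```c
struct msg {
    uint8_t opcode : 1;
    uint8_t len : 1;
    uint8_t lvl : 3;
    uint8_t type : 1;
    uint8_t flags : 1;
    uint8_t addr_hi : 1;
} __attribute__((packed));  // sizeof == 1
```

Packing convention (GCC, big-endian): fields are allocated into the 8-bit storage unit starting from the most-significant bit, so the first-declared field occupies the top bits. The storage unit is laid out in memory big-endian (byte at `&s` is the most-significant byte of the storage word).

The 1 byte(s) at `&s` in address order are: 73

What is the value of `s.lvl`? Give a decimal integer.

6

[0]=0x73 (big-endian) → word 0x73
opcode [7+:1] = (word>>7) & 0x1 = 0
len [6+:1] = (word>>6) & 0x1 = 1
lvl [3+:3] = (word>>3) & 0x7 = 6  ←
type [2+:1] = (word>>2) & 0x1 = 0
flags [1+:1] = (word>>1) & 0x1 = 1
addr_hi [0+:1] = (word>>0) & 0x1 = 1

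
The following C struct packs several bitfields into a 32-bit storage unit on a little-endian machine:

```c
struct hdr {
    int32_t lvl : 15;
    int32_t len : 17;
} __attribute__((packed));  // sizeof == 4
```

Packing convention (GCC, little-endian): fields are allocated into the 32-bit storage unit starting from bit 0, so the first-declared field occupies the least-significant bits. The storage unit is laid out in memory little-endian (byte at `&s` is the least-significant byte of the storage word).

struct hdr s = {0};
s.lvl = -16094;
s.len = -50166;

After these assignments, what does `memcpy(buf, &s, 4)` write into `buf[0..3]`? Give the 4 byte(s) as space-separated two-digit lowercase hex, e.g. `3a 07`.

[0+:15] lvl=-16094 & 0x7fff = 0x4122; word=0x00004122
[15+:17] len=-50166 & 0x1ffff = 0x13c0a; word=0x9e054122
word = 0x9e054122 → little-endian bytes:
  [0]=0x22  [1]=0x41  [2]=0x05  [3]=0x9e

22 41 05 9e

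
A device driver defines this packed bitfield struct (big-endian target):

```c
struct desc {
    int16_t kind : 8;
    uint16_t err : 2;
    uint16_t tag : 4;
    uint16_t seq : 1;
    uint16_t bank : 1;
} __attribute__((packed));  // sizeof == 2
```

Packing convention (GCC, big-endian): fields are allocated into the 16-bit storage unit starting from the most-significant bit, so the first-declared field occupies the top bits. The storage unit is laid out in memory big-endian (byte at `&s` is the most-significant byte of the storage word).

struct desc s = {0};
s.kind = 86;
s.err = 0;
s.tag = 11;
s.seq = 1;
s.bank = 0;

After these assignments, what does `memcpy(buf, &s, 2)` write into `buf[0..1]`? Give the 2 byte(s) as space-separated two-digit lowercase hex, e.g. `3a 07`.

[8+:8] kind=86 & 0xff = 0x56; word=0x5600
[6+:2] err=0 & 0x3 = 0x0; word=0x5600
[2+:4] tag=11 & 0xf = 0xb; word=0x562c
[1+:1] seq=1 & 0x1 = 0x1; word=0x562e
[0+:1] bank=0 & 0x1 = 0x0; word=0x562e
word = 0x562e → big-endian bytes:
  [0]=0x56  [1]=0x2e

56 2e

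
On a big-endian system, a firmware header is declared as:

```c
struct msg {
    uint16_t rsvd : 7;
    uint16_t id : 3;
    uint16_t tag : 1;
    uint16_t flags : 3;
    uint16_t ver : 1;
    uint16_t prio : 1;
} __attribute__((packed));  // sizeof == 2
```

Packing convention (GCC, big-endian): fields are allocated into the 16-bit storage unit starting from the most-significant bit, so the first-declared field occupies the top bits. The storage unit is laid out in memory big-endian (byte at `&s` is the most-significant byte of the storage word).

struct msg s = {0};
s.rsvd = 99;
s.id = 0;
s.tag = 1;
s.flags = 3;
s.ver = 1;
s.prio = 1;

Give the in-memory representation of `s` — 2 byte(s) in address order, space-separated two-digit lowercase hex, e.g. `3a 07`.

rsvd:7 = 99 → 0x63 << 9 → word 0xc600
id:3 = 0 → 0x0 << 6 → word 0xc600
tag:1 = 1 → 0x1 << 5 → word 0xc620
flags:3 = 3 → 0x3 << 2 → word 0xc62c
ver:1 = 1 → 0x1 << 1 → word 0xc62e
prio:1 = 1 → 0x1 << 0 → word 0xc62f
word = 0xc62f → big-endian bytes:
  [0]=0xc6  [1]=0x2f

c6 2f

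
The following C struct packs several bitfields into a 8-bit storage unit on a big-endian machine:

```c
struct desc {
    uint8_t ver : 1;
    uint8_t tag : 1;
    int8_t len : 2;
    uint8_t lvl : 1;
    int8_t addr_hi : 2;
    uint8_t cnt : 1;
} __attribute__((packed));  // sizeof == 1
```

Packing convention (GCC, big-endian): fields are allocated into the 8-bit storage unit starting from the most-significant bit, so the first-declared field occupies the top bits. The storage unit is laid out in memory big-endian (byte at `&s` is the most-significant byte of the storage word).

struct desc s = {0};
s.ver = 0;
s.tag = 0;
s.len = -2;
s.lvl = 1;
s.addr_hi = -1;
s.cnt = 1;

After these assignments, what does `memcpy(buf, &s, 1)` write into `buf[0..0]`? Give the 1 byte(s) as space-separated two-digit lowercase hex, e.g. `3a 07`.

2f

ver (1b) val=0 bits=0x0 at bit 7: 0x00
tag (1b) val=0 bits=0x0 at bit 6: 0x00
len (2b) val=-2 bits=0x2 at bit 4: 0x20
lvl (1b) val=1 bits=0x1 at bit 3: 0x28
addr_hi (2b) val=-1 bits=0x3 at bit 1: 0x2e
cnt (1b) val=1 bits=0x1 at bit 0: 0x2f
word = 0x2f → big-endian bytes:
  [0]=0x2f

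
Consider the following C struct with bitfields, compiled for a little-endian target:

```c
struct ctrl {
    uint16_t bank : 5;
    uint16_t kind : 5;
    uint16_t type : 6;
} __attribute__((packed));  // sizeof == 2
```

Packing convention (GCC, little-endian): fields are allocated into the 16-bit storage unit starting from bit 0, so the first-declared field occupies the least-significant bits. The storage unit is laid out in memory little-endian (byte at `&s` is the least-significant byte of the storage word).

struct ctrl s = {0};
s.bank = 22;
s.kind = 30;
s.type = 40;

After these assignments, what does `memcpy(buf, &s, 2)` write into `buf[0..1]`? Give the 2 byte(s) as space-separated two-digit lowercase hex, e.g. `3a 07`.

d6 a3

bank:5 = 22 → 0x16 << 0 → word 0x0016
kind:5 = 30 → 0x1e << 5 → word 0x03d6
type:6 = 40 → 0x28 << 10 → word 0xa3d6
word = 0xa3d6 → little-endian bytes:
  [0]=0xd6  [1]=0xa3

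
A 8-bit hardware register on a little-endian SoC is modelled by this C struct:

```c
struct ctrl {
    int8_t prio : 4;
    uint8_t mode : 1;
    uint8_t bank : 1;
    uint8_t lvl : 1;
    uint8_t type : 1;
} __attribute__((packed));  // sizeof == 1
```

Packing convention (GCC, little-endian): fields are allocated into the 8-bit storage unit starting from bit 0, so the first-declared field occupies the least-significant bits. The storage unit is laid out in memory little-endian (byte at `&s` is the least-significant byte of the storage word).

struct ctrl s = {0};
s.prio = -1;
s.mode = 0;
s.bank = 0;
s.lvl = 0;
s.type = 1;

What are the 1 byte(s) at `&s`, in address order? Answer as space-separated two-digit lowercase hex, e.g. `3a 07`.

prio:4 = -1 → 0xf << 0 → word 0x0f
mode:1 = 0 → 0x0 << 4 → word 0x0f
bank:1 = 0 → 0x0 << 5 → word 0x0f
lvl:1 = 0 → 0x0 << 6 → word 0x0f
type:1 = 1 → 0x1 << 7 → word 0x8f
word = 0x8f → little-endian bytes:
  [0]=0x8f

8f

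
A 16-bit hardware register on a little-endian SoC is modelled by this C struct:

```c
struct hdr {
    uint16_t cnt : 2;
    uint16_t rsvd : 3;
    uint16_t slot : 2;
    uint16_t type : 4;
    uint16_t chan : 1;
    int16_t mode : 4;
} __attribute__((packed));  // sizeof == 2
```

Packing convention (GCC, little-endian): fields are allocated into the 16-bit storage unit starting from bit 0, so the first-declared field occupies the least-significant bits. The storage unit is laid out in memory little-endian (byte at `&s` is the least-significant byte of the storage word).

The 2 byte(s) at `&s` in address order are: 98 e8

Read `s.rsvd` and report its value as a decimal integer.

6

[0]=0x98 [1]=0xe8 (little-endian) → word 0xe898
cnt [0+:2] = (word>>0) & 0x3 = 0
rsvd [2+:3] = (word>>2) & 0x7 = 6  ←
slot [5+:2] = (word>>5) & 0x3 = 0
type [7+:4] = (word>>7) & 0xf = 1
chan [11+:1] = (word>>11) & 0x1 = 1
mode [12+:4] = (word>>12) & 0xf = 14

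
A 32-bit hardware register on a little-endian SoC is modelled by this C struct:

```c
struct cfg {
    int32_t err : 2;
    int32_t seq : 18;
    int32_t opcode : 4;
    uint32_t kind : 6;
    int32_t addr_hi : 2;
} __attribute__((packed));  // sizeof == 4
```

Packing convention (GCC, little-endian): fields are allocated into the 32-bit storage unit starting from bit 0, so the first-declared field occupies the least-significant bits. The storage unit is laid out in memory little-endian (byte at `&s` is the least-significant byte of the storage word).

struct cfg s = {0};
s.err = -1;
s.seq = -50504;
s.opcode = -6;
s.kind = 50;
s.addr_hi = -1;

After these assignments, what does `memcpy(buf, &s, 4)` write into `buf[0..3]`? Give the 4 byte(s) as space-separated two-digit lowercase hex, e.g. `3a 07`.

e3 ea ac f2

err (2b) val=-1 bits=0x3 at bit 0: 0x00000003
seq (18b) val=-50504 bits=0x33ab8 at bit 2: 0x000ceae3
opcode (4b) val=-6 bits=0xa at bit 20: 0x00aceae3
kind (6b) val=50 bits=0x32 at bit 24: 0x32aceae3
addr_hi (2b) val=-1 bits=0x3 at bit 30: 0xf2aceae3
word = 0xf2aceae3 → little-endian bytes:
  [0]=0xe3  [1]=0xea  [2]=0xac  [3]=0xf2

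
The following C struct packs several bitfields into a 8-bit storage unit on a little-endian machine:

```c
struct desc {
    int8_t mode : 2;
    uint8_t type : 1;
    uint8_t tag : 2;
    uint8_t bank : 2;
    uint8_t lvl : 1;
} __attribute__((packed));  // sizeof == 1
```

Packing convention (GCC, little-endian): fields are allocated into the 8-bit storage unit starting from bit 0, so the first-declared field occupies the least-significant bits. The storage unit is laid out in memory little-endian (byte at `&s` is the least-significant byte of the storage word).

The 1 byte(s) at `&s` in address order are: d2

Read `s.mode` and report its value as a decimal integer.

[0]=0xd2 (little-endian) → word 0xd2
mode:2 @ bit 0 → (0xd2>>0)&0x3 = 0x2  ←
type:1 @ bit 2 → (0xd2>>2)&0x1 = 0x0
tag:2 @ bit 3 → (0xd2>>3)&0x3 = 0x2
bank:2 @ bit 5 → (0xd2>>5)&0x3 = 0x2
lvl:1 @ bit 7 → (0xd2>>7)&0x1 = 0x1
mode signed 2b, MSB=1: 2 - 4 = -2

-2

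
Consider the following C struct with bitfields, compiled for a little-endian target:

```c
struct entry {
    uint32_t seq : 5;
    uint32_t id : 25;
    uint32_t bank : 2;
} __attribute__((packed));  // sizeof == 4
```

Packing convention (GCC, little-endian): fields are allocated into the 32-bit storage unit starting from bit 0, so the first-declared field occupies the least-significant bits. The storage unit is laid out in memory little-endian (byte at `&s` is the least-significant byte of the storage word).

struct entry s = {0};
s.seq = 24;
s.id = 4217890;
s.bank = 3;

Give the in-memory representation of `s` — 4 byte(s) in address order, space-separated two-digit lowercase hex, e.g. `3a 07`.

58 84 0b c8

seq (5b) val=24 bits=0x18 at bit 0: 0x00000018
id (25b) val=4217890 bits=0x405c22 at bit 5: 0x080b8458
bank (2b) val=3 bits=0x3 at bit 30: 0xc80b8458
word = 0xc80b8458 → little-endian bytes:
  [0]=0x58  [1]=0x84  [2]=0x0b  [3]=0xc8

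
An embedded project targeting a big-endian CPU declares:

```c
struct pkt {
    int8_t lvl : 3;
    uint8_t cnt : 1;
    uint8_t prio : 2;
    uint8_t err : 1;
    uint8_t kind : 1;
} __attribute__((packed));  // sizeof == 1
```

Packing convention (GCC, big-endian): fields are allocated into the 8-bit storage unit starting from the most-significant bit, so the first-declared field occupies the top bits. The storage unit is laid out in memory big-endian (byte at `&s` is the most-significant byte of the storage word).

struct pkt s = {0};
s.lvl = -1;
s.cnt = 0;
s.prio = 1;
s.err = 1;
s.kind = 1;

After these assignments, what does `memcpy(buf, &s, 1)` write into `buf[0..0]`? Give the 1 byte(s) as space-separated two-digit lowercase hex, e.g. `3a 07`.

lvl (3b) val=-1 bits=0x7 at bit 5: 0xe0
cnt (1b) val=0 bits=0x0 at bit 4: 0xe0
prio (2b) val=1 bits=0x1 at bit 2: 0xe4
err (1b) val=1 bits=0x1 at bit 1: 0xe6
kind (1b) val=1 bits=0x1 at bit 0: 0xe7
word = 0xe7 → big-endian bytes:
  [0]=0xe7

e7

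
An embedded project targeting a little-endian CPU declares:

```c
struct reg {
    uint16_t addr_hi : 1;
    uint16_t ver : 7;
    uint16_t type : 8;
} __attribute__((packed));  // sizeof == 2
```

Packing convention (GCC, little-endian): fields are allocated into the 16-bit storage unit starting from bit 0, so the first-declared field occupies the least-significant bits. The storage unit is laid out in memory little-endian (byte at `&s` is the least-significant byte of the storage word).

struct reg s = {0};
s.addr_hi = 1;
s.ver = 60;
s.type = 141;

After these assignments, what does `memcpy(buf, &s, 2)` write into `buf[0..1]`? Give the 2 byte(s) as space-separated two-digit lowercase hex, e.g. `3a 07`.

79 8d

addr_hi:1 = 1 → 0x1 << 0 → word 0x0001
ver:7 = 60 → 0x3c << 1 → word 0x0079
type:8 = 141 → 0x8d << 8 → word 0x8d79
word = 0x8d79 → little-endian bytes:
  [0]=0x79  [1]=0x8d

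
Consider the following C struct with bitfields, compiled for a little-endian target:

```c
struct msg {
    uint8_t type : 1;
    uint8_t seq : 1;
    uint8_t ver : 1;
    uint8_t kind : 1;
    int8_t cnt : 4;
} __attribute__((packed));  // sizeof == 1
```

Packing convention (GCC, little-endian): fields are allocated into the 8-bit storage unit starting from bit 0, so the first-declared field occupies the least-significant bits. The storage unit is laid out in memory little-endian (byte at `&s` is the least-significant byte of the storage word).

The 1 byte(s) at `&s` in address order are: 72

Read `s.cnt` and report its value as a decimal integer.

[0]=0x72 (little-endian) → word 0x72
type [0+:1] = (word>>0) & 0x1 = 0
seq [1+:1] = (word>>1) & 0x1 = 1
ver [2+:1] = (word>>2) & 0x1 = 0
kind [3+:1] = (word>>3) & 0x1 = 0
cnt [4+:4] = (word>>4) & 0xf = 7  ←
cnt signed 4b, MSB=0: value = 7

7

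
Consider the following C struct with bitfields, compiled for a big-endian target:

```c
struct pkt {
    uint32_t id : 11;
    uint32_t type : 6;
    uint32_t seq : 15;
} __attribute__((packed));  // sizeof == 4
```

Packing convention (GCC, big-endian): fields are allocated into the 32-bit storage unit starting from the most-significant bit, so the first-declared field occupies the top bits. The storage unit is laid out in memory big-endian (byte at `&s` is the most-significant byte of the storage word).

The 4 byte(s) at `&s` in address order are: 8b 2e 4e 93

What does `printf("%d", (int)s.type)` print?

28

[0]=0x8b [1]=0x2e [2]=0x4e [3]=0x93 (big-endian) → word 0x8b2e4e93
id:11 @ bit 21 → (0x8b2e4e93>>21)&0x7ff = 0x459
type:6 @ bit 15 → (0x8b2e4e93>>15)&0x3f = 0x1c  ←
seq:15 @ bit 0 → (0x8b2e4e93>>0)&0x7fff = 0x4e93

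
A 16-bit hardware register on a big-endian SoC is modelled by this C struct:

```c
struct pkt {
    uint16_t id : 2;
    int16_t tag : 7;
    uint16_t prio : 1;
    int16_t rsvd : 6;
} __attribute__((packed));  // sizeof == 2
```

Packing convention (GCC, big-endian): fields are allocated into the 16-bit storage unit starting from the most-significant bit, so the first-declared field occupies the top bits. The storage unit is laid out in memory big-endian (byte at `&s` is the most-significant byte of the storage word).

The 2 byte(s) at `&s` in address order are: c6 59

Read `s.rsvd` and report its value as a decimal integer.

25

[0]=0xc6 [1]=0x59 (big-endian) → word 0xc659
id:2 @ bit 14 → (0xc659>>14)&0x3 = 0x3
tag:7 @ bit 7 → (0xc659>>7)&0x7f = 0xc
prio:1 @ bit 6 → (0xc659>>6)&0x1 = 0x1
rsvd:6 @ bit 0 → (0xc659>>0)&0x3f = 0x19  ←
rsvd signed 6b, MSB=0: value = 25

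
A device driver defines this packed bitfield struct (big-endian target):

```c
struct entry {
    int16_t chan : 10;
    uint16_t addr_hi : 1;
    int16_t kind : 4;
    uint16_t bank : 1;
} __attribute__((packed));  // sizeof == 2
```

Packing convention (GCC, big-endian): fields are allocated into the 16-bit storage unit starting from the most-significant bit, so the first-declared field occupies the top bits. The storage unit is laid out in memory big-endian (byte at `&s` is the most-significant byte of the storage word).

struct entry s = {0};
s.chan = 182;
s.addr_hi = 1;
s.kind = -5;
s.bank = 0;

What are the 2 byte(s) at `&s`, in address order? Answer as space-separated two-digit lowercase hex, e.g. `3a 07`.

chan:10 = 182 → 0xb6 << 6 → word 0x2d80
addr_hi:1 = 1 → 0x1 << 5 → word 0x2da0
kind:4 = -5 → 0xb << 1 → word 0x2db6
bank:1 = 0 → 0x0 << 0 → word 0x2db6
word = 0x2db6 → big-endian bytes:
  [0]=0x2d  [1]=0xb6

2d b6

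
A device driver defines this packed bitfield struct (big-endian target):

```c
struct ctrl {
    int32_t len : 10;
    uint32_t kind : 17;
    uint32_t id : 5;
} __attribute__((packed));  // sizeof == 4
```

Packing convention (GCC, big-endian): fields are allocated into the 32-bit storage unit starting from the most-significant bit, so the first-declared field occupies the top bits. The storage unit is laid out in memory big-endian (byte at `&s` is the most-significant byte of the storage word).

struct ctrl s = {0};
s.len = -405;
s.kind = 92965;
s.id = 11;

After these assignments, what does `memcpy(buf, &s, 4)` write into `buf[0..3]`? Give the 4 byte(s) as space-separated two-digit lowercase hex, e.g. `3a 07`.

9a ed 64 ab

len:10 = -405 → 0x26b << 22 → word 0x9ac00000
kind:17 = 92965 → 0x16b25 << 5 → word 0x9aed64a0
id:5 = 11 → 0xb << 0 → word 0x9aed64ab
word = 0x9aed64ab → big-endian bytes:
  [0]=0x9a  [1]=0xed  [2]=0x64  [3]=0xab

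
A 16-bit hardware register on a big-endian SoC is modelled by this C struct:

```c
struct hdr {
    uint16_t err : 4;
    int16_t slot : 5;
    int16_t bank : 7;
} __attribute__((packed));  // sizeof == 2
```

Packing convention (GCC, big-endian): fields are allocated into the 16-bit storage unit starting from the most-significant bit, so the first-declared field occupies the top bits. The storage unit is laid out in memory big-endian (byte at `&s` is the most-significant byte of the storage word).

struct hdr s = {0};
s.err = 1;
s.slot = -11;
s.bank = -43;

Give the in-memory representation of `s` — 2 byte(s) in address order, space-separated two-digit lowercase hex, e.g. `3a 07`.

[12+:4] err=1 & 0xf = 0x1; word=0x1000
[7+:5] slot=-11 & 0x1f = 0x15; word=0x1a80
[0+:7] bank=-43 & 0x7f = 0x55; word=0x1ad5
word = 0x1ad5 → big-endian bytes:
  [0]=0x1a  [1]=0xd5

1a d5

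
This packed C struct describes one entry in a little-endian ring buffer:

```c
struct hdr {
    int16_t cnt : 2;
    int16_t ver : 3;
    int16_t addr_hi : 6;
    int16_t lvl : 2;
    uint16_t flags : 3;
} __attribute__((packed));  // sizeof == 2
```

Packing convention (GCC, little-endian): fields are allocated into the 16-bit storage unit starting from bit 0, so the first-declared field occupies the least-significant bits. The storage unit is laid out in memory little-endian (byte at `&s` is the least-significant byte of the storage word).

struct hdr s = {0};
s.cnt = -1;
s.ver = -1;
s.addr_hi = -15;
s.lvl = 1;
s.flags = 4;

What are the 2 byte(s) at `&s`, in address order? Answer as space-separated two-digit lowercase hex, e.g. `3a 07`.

cnt:2 = -1 → 0x3 << 0 → word 0x0003
ver:3 = -1 → 0x7 << 2 → word 0x001f
addr_hi:6 = -15 → 0x31 << 5 → word 0x063f
lvl:2 = 1 → 0x1 << 11 → word 0x0e3f
flags:3 = 4 → 0x4 << 13 → word 0x8e3f
word = 0x8e3f → little-endian bytes:
  [0]=0x3f  [1]=0x8e

3f 8e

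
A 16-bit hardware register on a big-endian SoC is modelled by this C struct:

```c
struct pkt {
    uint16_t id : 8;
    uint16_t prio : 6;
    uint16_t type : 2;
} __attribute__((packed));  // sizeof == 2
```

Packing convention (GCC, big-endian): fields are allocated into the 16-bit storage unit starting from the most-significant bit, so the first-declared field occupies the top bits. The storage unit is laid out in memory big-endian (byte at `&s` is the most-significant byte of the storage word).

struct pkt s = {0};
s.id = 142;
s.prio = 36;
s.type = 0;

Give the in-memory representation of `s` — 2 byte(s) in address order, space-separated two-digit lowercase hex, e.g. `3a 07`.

[8+:8] id=142 & 0xff = 0x8e; word=0x8e00
[2+:6] prio=36 & 0x3f = 0x24; word=0x8e90
[0+:2] type=0 & 0x3 = 0x0; word=0x8e90
word = 0x8e90 → big-endian bytes:
  [0]=0x8e  [1]=0x90

8e 90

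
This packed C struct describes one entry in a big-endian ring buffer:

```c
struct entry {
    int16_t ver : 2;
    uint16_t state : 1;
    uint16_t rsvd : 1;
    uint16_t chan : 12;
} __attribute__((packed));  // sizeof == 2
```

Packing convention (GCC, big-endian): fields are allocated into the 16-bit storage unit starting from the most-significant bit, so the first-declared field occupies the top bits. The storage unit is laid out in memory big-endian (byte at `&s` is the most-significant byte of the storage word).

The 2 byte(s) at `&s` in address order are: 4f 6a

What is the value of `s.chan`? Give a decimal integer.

3946

[0]=0x4f [1]=0x6a (big-endian) → word 0x4f6a
ver [14+:2] = (word>>14) & 0x3 = 1
state [13+:1] = (word>>13) & 0x1 = 0
rsvd [12+:1] = (word>>12) & 0x1 = 0
chan [0+:12] = (word>>0) & 0xfff = 3946  ←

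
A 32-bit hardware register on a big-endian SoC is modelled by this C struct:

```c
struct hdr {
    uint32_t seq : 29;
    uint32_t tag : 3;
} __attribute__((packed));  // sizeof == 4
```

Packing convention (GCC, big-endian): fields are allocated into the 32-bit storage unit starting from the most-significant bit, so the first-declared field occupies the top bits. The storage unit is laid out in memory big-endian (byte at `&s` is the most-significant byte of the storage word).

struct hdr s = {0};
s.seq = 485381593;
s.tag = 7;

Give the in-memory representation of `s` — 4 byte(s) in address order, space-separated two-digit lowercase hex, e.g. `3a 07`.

e7 72 ae cf

seq (29b) val=485381593 bits=0x1cee55d9 at bit 3: 0xe772aec8
tag (3b) val=7 bits=0x7 at bit 0: 0xe772aecf
word = 0xe772aecf → big-endian bytes:
  [0]=0xe7  [1]=0x72  [2]=0xae  [3]=0xcf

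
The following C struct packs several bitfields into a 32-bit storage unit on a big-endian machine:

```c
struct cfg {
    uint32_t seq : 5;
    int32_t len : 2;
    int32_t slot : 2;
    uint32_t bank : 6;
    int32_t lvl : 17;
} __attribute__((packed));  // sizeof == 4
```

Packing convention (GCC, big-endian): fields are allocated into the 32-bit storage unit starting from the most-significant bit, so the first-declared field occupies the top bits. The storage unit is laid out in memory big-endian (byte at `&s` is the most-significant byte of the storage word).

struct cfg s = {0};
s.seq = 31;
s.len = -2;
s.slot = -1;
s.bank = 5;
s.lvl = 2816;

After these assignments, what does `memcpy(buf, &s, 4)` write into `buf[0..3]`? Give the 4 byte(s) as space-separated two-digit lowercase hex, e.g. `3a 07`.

seq (5b) val=31 bits=0x1f at bit 27: 0xf8000000
len (2b) val=-2 bits=0x2 at bit 25: 0xfc000000
slot (2b) val=-1 bits=0x3 at bit 23: 0xfd800000
bank (6b) val=5 bits=0x5 at bit 17: 0xfd8a0000
lvl (17b) val=2816 bits=0xb00 at bit 0: 0xfd8a0b00
word = 0xfd8a0b00 → big-endian bytes:
  [0]=0xfd  [1]=0x8a  [2]=0x0b  [3]=0x00

fd 8a 0b 00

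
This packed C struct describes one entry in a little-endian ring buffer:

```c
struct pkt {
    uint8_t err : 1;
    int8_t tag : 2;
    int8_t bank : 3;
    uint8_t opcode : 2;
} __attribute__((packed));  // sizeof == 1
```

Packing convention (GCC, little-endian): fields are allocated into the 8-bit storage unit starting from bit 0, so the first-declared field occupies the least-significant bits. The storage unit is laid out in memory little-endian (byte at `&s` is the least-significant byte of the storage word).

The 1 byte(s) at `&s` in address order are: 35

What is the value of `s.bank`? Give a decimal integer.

-2

[0]=0x35 (little-endian) → word 0x35
err [0+:1] = (word>>0) & 0x1 = 1
tag [1+:2] = (word>>1) & 0x3 = 2
bank [3+:3] = (word>>3) & 0x7 = 6  ←
opcode [6+:2] = (word>>6) & 0x3 = 0
bank signed 3b, MSB=1: 6 - 8 = -2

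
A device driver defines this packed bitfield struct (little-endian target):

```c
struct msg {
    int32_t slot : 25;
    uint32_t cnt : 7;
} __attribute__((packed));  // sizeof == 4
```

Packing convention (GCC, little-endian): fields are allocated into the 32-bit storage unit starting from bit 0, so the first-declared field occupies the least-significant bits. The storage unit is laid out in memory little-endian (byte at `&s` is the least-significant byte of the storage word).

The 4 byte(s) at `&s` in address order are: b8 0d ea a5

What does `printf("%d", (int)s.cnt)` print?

[0]=0xb8 [1]=0x0d [2]=0xea [3]=0xa5 (little-endian) → word 0xa5ea0db8
slot:25 @ bit 0 → (0xa5ea0db8>>0)&0x1ffffff = 0x1ea0db8
cnt:7 @ bit 25 → (0xa5ea0db8>>25)&0x7f = 0x52  ←

82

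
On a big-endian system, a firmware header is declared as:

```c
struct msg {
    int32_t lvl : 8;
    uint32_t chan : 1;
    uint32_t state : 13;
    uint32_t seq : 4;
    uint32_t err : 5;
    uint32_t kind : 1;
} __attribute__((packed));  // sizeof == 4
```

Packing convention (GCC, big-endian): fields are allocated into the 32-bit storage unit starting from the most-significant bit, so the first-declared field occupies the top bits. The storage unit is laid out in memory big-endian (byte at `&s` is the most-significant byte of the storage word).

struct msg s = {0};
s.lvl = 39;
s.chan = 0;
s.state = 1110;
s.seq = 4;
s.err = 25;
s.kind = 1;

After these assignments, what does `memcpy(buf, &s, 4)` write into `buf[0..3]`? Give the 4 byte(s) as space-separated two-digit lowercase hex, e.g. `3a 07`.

lvl:8 = 39 → 0x27 << 24 → word 0x27000000
chan:1 = 0 → 0x0 << 23 → word 0x27000000
state:13 = 1110 → 0x456 << 10 → word 0x27115800
seq:4 = 4 → 0x4 << 6 → word 0x27115900
err:5 = 25 → 0x19 << 1 → word 0x27115932
kind:1 = 1 → 0x1 << 0 → word 0x27115933
word = 0x27115933 → big-endian bytes:
  [0]=0x27  [1]=0x11  [2]=0x59  [3]=0x33

27 11 59 33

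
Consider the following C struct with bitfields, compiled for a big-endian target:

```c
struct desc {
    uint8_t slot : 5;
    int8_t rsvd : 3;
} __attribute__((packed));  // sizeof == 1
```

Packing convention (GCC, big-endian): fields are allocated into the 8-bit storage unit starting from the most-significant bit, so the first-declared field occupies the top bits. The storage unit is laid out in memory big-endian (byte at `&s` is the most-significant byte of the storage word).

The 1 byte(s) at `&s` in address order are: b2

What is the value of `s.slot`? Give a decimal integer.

22

[0]=0xb2 (big-endian) → word 0xb2
slot:5 @ bit 3 → (0xb2>>3)&0x1f = 0x16  ←
rsvd:3 @ bit 0 → (0xb2>>0)&0x7 = 0x2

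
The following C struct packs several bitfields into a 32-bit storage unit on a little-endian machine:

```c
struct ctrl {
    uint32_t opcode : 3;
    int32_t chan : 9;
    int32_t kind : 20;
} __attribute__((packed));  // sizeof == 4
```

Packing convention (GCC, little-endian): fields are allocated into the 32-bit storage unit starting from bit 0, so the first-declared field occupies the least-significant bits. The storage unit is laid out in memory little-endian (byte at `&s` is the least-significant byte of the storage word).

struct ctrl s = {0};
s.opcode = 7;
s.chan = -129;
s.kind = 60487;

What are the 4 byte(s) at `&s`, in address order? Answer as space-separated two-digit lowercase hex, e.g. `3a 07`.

[0+:3] opcode=7 & 0x7 = 0x7; word=0x00000007
[3+:9] chan=-129 & 0x1ff = 0x17f; word=0x00000bff
[12+:20] kind=60487 & 0xfffff = 0xec47; word=0x0ec47bff
word = 0x0ec47bff → little-endian bytes:
  [0]=0xff  [1]=0x7b  [2]=0xc4  [3]=0x0e

ff 7b c4 0e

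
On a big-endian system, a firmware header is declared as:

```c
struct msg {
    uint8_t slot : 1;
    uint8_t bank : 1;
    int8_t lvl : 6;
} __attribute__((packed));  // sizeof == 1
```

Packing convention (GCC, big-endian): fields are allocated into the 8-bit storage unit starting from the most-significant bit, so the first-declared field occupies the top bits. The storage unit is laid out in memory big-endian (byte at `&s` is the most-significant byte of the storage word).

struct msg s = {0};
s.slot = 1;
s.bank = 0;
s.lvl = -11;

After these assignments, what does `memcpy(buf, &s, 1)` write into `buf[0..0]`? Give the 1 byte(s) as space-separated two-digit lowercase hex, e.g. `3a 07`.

b5

slot (1b) val=1 bits=0x1 at bit 7: 0x80
bank (1b) val=0 bits=0x0 at bit 6: 0x80
lvl (6b) val=-11 bits=0x35 at bit 0: 0xb5
word = 0xb5 → big-endian bytes:
  [0]=0xb5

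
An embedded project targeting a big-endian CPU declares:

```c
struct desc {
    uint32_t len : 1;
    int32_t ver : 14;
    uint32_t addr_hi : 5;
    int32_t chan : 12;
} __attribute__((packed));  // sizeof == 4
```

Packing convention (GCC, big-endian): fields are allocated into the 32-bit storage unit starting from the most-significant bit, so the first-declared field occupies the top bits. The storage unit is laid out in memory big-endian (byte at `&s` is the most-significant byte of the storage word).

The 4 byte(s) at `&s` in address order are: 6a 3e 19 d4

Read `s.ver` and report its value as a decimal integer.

[0]=0x6a [1]=0x3e [2]=0x19 [3]=0xd4 (big-endian) → word 0x6a3e19d4
len [31+:1] = (word>>31) & 0x1 = 0
ver [17+:14] = (word>>17) & 0x3fff = 13599  ←
addr_hi [12+:5] = (word>>12) & 0x1f = 1
chan [0+:12] = (word>>0) & 0xfff = 2516
ver signed 14b, MSB=1: 13599 - 16384 = -2785

-2785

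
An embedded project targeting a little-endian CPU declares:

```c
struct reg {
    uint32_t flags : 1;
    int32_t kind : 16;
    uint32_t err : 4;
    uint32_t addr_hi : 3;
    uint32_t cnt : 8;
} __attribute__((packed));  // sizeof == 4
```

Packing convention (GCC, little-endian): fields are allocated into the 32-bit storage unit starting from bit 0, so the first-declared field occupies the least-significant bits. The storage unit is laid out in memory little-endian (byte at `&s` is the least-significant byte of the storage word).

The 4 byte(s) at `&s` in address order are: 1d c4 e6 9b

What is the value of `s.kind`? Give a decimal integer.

[0]=0x1d [1]=0xc4 [2]=0xe6 [3]=0x9b (little-endian) → word 0x9be6c41d
flags:1 @ bit 0 → (0x9be6c41d>>0)&0x1 = 0x1
kind:16 @ bit 1 → (0x9be6c41d>>1)&0xffff = 0x620e  ←
err:4 @ bit 17 → (0x9be6c41d>>17)&0xf = 0x3
addr_hi:3 @ bit 21 → (0x9be6c41d>>21)&0x7 = 0x7
cnt:8 @ bit 24 → (0x9be6c41d>>24)&0xff = 0x9b
kind signed 16b, MSB=0: value = 25102

25102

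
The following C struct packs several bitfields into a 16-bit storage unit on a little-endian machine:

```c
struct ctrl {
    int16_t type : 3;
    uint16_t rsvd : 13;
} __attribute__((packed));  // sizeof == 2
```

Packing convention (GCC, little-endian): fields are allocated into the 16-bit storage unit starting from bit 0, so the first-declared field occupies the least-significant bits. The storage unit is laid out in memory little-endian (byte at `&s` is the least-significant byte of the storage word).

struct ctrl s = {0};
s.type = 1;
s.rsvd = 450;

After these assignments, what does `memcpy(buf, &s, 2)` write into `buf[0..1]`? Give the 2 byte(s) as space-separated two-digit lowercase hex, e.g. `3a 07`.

11 0e

type:3 = 1 → 0x1 << 0 → word 0x0001
rsvd:13 = 450 → 0x1c2 << 3 → word 0x0e11
word = 0x0e11 → little-endian bytes:
  [0]=0x11  [1]=0x0e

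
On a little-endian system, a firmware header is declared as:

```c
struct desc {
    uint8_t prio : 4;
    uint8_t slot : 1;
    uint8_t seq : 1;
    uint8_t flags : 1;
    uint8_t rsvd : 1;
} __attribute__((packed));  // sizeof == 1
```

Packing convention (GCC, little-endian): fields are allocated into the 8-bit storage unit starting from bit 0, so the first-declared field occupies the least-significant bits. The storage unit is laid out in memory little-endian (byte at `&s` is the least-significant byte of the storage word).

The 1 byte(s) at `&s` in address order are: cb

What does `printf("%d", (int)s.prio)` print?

[0]=0xcb (little-endian) → word 0xcb
prio:4 @ bit 0 → (0xcb>>0)&0xf = 0xb  ←
slot:1 @ bit 4 → (0xcb>>4)&0x1 = 0x0
seq:1 @ bit 5 → (0xcb>>5)&0x1 = 0x0
flags:1 @ bit 6 → (0xcb>>6)&0x1 = 0x1
rsvd:1 @ bit 7 → (0xcb>>7)&0x1 = 0x1

11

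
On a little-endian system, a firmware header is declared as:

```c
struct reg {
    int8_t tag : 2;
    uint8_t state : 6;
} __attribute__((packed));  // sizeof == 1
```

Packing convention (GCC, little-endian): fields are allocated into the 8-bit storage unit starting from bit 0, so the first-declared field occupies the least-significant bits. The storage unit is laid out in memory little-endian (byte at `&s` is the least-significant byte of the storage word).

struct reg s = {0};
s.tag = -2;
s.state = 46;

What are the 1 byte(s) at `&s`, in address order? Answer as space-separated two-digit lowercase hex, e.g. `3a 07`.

ba

tag:2 = -2 → 0x2 << 0 → word 0x02
state:6 = 46 → 0x2e << 2 → word 0xba
word = 0xba → little-endian bytes:
  [0]=0xba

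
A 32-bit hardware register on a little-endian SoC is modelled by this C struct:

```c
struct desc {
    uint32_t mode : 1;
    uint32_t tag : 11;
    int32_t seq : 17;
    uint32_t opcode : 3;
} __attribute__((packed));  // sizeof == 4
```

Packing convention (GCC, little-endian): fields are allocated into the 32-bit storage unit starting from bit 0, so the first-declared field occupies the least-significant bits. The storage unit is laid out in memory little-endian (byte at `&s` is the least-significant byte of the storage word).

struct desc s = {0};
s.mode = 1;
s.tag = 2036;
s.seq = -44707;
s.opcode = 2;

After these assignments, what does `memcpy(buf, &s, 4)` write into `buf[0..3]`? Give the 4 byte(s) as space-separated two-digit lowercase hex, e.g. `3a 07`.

mode:1 = 1 → 0x1 << 0 → word 0x00000001
tag:11 = 2036 → 0x7f4 << 1 → word 0x00000fe9
seq:17 = -44707 → 0x1515d << 12 → word 0x1515dfe9
opcode:3 = 2 → 0x2 << 29 → word 0x5515dfe9
word = 0x5515dfe9 → little-endian bytes:
  [0]=0xe9  [1]=0xdf  [2]=0x15  [3]=0x55

e9 df 15 55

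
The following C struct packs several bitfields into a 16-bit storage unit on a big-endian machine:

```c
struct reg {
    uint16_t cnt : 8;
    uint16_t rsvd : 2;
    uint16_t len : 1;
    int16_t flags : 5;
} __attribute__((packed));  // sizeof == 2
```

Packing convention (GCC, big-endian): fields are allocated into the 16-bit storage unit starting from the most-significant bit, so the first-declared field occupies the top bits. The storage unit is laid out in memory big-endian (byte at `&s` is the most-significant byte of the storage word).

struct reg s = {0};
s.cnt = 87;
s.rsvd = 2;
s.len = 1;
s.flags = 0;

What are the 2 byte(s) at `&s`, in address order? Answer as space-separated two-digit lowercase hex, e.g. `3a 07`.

57 a0

cnt:8 = 87 → 0x57 << 8 → word 0x5700
rsvd:2 = 2 → 0x2 << 6 → word 0x5780
len:1 = 1 → 0x1 << 5 → word 0x57a0
flags:5 = 0 → 0x0 << 0 → word 0x57a0
word = 0x57a0 → big-endian bytes:
  [0]=0x57  [1]=0xa0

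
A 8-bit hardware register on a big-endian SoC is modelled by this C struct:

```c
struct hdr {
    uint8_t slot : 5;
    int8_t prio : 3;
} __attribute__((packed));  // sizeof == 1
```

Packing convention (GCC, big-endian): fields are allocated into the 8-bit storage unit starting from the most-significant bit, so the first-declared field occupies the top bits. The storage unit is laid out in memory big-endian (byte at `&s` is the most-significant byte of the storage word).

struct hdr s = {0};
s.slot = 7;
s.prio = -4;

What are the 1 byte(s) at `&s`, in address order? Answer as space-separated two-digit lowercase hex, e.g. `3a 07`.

slot (5b) val=7 bits=0x7 at bit 3: 0x38
prio (3b) val=-4 bits=0x4 at bit 0: 0x3c
word = 0x3c → big-endian bytes:
  [0]=0x3c

3c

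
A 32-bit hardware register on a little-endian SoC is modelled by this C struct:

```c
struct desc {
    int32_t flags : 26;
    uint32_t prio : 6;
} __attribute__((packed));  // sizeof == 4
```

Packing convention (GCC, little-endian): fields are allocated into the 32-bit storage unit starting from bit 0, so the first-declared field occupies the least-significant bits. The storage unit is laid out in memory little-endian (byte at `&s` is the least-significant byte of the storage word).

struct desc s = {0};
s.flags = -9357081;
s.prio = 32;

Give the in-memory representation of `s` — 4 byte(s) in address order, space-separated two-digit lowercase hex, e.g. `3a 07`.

e7 38 71 83

flags:26 = -9357081 → 0x37138e7 << 0 → word 0x037138e7
prio:6 = 32 → 0x20 << 26 → word 0x837138e7
word = 0x837138e7 → little-endian bytes:
  [0]=0xe7  [1]=0x38  [2]=0x71  [3]=0x83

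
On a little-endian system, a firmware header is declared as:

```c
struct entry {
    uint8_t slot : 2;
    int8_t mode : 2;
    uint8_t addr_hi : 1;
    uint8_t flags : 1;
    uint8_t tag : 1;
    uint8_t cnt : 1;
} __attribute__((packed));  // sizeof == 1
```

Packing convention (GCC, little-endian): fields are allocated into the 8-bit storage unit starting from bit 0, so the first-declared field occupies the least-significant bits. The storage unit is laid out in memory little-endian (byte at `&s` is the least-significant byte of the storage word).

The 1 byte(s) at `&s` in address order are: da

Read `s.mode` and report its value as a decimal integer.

-2

[0]=0xda (little-endian) → word 0xda
slot [0+:2] = (word>>0) & 0x3 = 2
mode [2+:2] = (word>>2) & 0x3 = 2  ←
addr_hi [4+:1] = (word>>4) & 0x1 = 1
flags [5+:1] = (word>>5) & 0x1 = 0
tag [6+:1] = (word>>6) & 0x1 = 1
cnt [7+:1] = (word>>7) & 0x1 = 1
mode signed 2b, MSB=1: 2 - 4 = -2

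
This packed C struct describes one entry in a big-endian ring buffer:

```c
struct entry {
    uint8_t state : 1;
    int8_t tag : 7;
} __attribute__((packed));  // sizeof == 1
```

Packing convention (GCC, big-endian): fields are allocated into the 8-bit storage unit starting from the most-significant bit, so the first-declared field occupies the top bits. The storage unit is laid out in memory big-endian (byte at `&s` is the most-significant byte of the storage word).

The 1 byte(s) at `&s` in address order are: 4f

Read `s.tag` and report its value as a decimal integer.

[0]=0x4f (big-endian) → word 0x4f
state:1 @ bit 7 → (0x4f>>7)&0x1 = 0x0
tag:7 @ bit 0 → (0x4f>>0)&0x7f = 0x4f  ←
tag signed 7b, MSB=1: 79 - 128 = -49

-49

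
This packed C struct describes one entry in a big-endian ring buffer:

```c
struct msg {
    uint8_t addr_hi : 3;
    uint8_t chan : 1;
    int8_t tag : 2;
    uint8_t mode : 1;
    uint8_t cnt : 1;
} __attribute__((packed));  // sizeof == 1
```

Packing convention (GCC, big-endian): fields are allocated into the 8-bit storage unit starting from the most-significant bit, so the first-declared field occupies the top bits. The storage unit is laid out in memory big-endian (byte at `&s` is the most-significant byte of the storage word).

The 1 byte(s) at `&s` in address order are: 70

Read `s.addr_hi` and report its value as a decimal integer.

[0]=0x70 (big-endian) → word 0x70
addr_hi:3 @ bit 5 → (0x70>>5)&0x7 = 0x3  ←
chan:1 @ bit 4 → (0x70>>4)&0x1 = 0x1
tag:2 @ bit 2 → (0x70>>2)&0x3 = 0x0
mode:1 @ bit 1 → (0x70>>1)&0x1 = 0x0
cnt:1 @ bit 0 → (0x70>>0)&0x1 = 0x0

3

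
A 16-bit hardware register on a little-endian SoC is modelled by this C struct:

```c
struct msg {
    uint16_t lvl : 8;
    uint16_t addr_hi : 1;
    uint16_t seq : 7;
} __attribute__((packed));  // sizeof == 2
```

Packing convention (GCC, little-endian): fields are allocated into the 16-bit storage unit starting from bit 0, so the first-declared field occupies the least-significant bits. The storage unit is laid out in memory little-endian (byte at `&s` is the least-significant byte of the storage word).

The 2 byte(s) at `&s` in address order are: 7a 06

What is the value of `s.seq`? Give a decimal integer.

3

[0]=0x7a [1]=0x06 (little-endian) → word 0x067a
lvl [0+:8] = (word>>0) & 0xff = 122
addr_hi [8+:1] = (word>>8) & 0x1 = 0
seq [9+:7] = (word>>9) & 0x7f = 3  ←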